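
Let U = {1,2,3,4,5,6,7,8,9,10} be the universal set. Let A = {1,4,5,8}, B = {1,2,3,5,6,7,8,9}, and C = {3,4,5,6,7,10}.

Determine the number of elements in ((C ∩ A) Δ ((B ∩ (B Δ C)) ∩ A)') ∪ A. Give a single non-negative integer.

10

C ∩ A = {4,5}
B Δ C = {1,2,4,8,9,10}
B ∩ (B Δ C) = {1,2,8,9}
(B ∩ (B Δ C)) ∩ A = {1,8}
((B ∩ (B Δ C)) ∩ A)' = {2,3,4,5,6,7,9,10}
(C ∩ A) Δ ((B ∩ (B Δ C)) ∩ A)' = {2,3,6,7,9,10}
((C ∩ A) Δ ((B ∩ (B Δ C)) ∩ A)') ∪ A = {1,2,3,4,5,6,7,8,9,10}
|((C ∩ A) Δ ((B ∩ (B Δ C)) ∩ A)') ∪ A| = 10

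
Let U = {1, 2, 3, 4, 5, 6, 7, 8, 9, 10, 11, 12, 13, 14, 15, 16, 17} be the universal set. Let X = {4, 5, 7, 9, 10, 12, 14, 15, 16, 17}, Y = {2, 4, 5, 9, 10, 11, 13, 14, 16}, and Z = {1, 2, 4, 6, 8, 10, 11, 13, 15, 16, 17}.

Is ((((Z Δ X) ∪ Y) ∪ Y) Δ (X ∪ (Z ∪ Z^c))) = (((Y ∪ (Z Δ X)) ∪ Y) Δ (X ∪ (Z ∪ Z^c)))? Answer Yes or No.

Yes

Z Δ X = {1, 2, 5, 6, 7, 8, 9, 11, 12, 13, 14}
(Z Δ X) ∪ Y = {1, 2, 4, 5, 6, 7, 8, 9, 10, 11, 12, 13, 14, 16}
((Z Δ X) ∪ Y) ∪ Y = {1, 2, 4, 5, 6, 7, 8, 9, 10, 11, 12, 13, 14, 16}
Z^c = {3, 5, 7, 9, 12, 14}
Z ∪ Z^c = {1, 2, 3, 4, 5, 6, 7, 8, 9, 10, 11, 12, 13, 14, 15, 16, 17}
X ∪ (Z ∪ Z^c) = {1, 2, 3, 4, 5, 6, 7, 8, 9, 10, 11, 12, 13, 14, 15, 16, 17}
(((Z Δ X) ∪ Y) ∪ Y) Δ (X ∪ (Z ∪ Z^c)) = {3, 15, 17}
Y ∪ (Z Δ X) = {1, 2, 4, 5, 6, 7, 8, 9, 10, 11, 12, 13, 14, 16}
(Y ∪ (Z Δ X)) ∪ Y = {1, 2, 4, 5, 6, 7, 8, 9, 10, 11, 12, 13, 14, 16}
((Y ∪ (Z Δ X)) ∪ Y) Δ (X ∪ (Z ∪ Z^c)) = {3, 15, 17}
Both equal {3, 15, 17}, so (((Z Δ X) ∪ Y) ∪ Y) Δ (X ∪ (Z ∪ Z^c)) = ((Y ∪ (Z Δ X)) ∪ Y) Δ (X ∪ (Z ∪ Z^c)).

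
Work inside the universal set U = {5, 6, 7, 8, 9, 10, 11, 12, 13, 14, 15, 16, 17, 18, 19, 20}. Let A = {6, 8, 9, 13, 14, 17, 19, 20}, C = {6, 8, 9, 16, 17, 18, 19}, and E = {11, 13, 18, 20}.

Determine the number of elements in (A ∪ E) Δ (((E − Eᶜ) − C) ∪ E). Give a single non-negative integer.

A ∪ E = {6, 8, 9, 11, 13, 14, 17, 18, 19, 20}
Eᶜ = {5, 6, 7, 8, 9, 10, 12, 14, 15, 16, 17, 19}
E − Eᶜ = {11, 13, 18, 20}
(E − Eᶜ) − C = {11, 13, 20}
((E − Eᶜ) − C) ∪ E = {11, 13, 18, 20}
(A ∪ E) Δ (((E − Eᶜ) − C) ∪ E) = {6, 8, 9, 14, 17, 19}
|(A ∪ E) Δ (((E − Eᶜ) − C) ∪ E)| = 6

6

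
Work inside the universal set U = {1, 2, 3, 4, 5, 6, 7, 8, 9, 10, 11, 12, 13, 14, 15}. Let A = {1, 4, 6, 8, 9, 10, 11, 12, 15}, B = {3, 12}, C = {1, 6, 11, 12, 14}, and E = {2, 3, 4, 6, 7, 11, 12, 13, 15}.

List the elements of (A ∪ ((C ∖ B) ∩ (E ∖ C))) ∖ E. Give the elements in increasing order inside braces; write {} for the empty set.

{1, 8, 9, 10}

C ∖ B = {1, 6, 11, 14}
E ∖ C = {2, 3, 4, 7, 13, 15}
(C ∖ B) ∩ (E ∖ C) = {}
A ∪ ((C ∖ B) ∩ (E ∖ C)) = {1, 4, 6, 8, 9, 10, 11, 12, 15}
(A ∪ ((C ∖ B) ∩ (E ∖ C))) ∖ E = {1, 8, 9, 10}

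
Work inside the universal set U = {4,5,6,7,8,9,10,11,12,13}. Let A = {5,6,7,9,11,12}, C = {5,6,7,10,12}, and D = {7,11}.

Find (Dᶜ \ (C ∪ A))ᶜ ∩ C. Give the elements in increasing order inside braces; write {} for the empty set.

Dᶜ = {4,5,6,8,9,10,12,13}
C ∪ A = {5,6,7,9,10,11,12}
Dᶜ \ (C ∪ A) = {4,8,13}
(Dᶜ \ (C ∪ A))ᶜ = {5,6,7,9,10,11,12}
(Dᶜ \ (C ∪ A))ᶜ ∩ C = {5,6,7,10,12}

{5,6,7,10,12}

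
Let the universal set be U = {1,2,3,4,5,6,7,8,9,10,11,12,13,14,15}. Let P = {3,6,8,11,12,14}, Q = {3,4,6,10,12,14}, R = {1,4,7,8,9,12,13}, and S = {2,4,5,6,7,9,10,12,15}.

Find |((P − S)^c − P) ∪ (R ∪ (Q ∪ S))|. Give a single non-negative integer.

P − S = {3,8,11,14}
(P − S)^c = {1,2,4,5,6,7,9,10,12,13,15}
(P − S)^c − P = {1,2,4,5,7,9,10,13,15}
Q ∪ S = {2,3,4,5,6,7,9,10,12,14,15}
R ∪ (Q ∪ S) = {1,2,3,4,5,6,7,8,9,10,12,13,14,15}
((P − S)^c − P) ∪ (R ∪ (Q ∪ S)) = {1,2,3,4,5,6,7,8,9,10,12,13,14,15}
|((P − S)^c − P) ∪ (R ∪ (Q ∪ S))| = 14

14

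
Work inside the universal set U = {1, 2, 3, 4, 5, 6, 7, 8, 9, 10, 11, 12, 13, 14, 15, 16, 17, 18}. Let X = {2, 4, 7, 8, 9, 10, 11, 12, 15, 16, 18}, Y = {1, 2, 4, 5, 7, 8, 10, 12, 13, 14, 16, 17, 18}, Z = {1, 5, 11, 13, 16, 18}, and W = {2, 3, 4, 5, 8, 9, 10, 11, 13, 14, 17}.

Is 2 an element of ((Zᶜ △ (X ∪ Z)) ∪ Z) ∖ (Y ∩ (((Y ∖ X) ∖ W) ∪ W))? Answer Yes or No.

2 ∉ Z, so 2 ∈ Zᶜ
2 ∈ X and 2 ∉ Z, so 2 ∈ X ∪ Z
2 ∈ Zᶜ and 2 ∈ (X ∪ Z), so 2 ∉ Zᶜ △ (X ∪ Z)
2 ∉ (Zᶜ △ (X ∪ Z)) and 2 ∉ Z, so 2 ∉ (Zᶜ △ (X ∪ Z)) ∪ Z
2 ∈ Y and 2 ∈ X, so 2 ∉ Y ∖ X
2 ∉ (Y ∖ X) and 2 ∈ W, so 2 ∉ (Y ∖ X) ∖ W
2 ∉ ((Y ∖ X) ∖ W) and 2 ∈ W, so 2 ∈ ((Y ∖ X) ∖ W) ∪ W
2 ∈ Y and 2 ∈ (((Y ∖ X) ∖ W) ∪ W), so 2 ∈ Y ∩ (((Y ∖ X) ∖ W) ∪ W)
2 ∉ ((Zᶜ △ (X ∪ Z)) ∪ Z) and 2 ∈ (Y ∩ (((Y ∖ X) ∖ W) ∪ W)), so 2 ∉ ((Zᶜ △ (X ∪ Z)) ∪ Z) ∖ (Y ∩ (((Y ∖ X) ∖ W) ∪ W))

No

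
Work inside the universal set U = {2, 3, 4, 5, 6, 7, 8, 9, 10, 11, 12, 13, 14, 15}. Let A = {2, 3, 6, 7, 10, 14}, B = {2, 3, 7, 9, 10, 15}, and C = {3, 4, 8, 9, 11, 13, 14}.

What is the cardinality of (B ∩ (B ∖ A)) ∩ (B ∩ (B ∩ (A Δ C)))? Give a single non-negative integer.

1

B ∖ A = {9, 15}
B ∩ (B ∖ A) = {9, 15}
A Δ C = {2, 4, 6, 7, 8, 9, 10, 11, 13}
B ∩ (A Δ C) = {2, 7, 9, 10}
B ∩ (B ∩ (A Δ C)) = {2, 7, 9, 10}
(B ∩ (B ∖ A)) ∩ (B ∩ (B ∩ (A Δ C))) = {9}
|(B ∩ (B ∖ A)) ∩ (B ∩ (B ∩ (A Δ C)))| = 1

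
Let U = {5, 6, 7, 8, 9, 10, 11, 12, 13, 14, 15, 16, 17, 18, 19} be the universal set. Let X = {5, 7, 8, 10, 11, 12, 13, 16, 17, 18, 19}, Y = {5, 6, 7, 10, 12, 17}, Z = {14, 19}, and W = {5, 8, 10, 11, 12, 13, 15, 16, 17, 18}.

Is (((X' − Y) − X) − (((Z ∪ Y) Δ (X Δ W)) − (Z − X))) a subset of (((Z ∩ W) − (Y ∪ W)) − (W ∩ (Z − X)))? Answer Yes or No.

No

X' = {6, 9, 14, 15}
X' − Y = {9, 14, 15}
(X' − Y) − X = {9, 14, 15}
Z ∪ Y = {5, 6, 7, 10, 12, 14, 17, 19}
X Δ W = {7, 15, 19}
(Z ∪ Y) Δ (X Δ W) = {5, 6, 10, 12, 14, 15, 17}
Z − X = {14}
((Z ∪ Y) Δ (X Δ W)) − (Z − X) = {5, 6, 10, 12, 15, 17}
((X' − Y) − X) − (((Z ∪ Y) Δ (X Δ W)) − (Z − X)) = {9, 14}
Z ∩ W = {}
Y ∪ W = {5, 6, 7, 8, 10, 11, 12, 13, 15, 16, 17, 18}
(Z ∩ W) − (Y ∪ W) = {}
W ∩ (Z − X) = {}
((Z ∩ W) − (Y ∪ W)) − (W ∩ (Z − X)) = {}
9 ∈ ((X' − Y) − X) − (((Z ∪ Y) Δ (X Δ W)) − (Z − X)) but 9 ∉ ((Z ∩ W) − (Y ∪ W)) − (W ∩ (Z − X)), so the inclusion fails.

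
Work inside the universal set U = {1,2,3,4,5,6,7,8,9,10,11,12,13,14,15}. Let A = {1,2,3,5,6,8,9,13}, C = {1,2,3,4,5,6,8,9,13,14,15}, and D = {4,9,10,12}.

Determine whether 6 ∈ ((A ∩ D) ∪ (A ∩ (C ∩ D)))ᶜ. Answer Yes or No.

6 ∈ A and 6 ∉ D, so 6 ∉ A ∩ D
6 ∈ C and 6 ∉ D, so 6 ∉ C ∩ D
6 ∈ A and 6 ∉ (C ∩ D), so 6 ∉ A ∩ (C ∩ D)
6 ∉ (A ∩ D) and 6 ∉ (A ∩ (C ∩ D)), so 6 ∉ (A ∩ D) ∪ (A ∩ (C ∩ D))
6 ∈ ((A ∩ D) ∪ (A ∩ (C ∩ D)))ᶜ since 6 ∉ ((A ∩ D) ∪ (A ∩ (C ∩ D)))

Yes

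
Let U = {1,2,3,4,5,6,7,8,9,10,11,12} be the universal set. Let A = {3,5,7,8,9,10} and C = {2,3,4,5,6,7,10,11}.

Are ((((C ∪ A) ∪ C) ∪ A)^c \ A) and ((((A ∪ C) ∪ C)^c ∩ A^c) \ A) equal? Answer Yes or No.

C ∪ A = {2,3,4,5,6,7,8,9,10,11}
(C ∪ A) ∪ C = {2,3,4,5,6,7,8,9,10,11}
((C ∪ A) ∪ C) ∪ A = {2,3,4,5,6,7,8,9,10,11}
(((C ∪ A) ∪ C) ∪ A)^c = {1,12}
(((C ∪ A) ∪ C) ∪ A)^c \ A = {1,12}
A ∪ C = {2,3,4,5,6,7,8,9,10,11}
(A ∪ C) ∪ C = {2,3,4,5,6,7,8,9,10,11}
((A ∪ C) ∪ C)^c = {1,12}
A^c = {1,2,4,6,11,12}
((A ∪ C) ∪ C)^c ∩ A^c = {1,12}
(((A ∪ C) ∪ C)^c ∩ A^c) \ A = {1,12}
Both equal {1,12}, so (((C ∪ A) ∪ C) ∪ A)^c \ A = (((A ∪ C) ∪ C)^c ∩ A^c) \ A.

Yes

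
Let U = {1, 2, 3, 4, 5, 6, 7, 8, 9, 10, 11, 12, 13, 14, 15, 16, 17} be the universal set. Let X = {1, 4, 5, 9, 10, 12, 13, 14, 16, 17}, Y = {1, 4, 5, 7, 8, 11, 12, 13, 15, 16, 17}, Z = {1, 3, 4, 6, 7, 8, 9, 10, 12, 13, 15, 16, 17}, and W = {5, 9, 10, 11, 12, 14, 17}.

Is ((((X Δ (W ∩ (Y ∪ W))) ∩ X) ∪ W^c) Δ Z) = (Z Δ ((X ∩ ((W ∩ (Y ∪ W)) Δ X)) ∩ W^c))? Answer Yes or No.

No

Y ∪ W = {1, 4, 5, 7, 8, 9, 10, 11, 12, 13, 14, 15, 16, 17}
W ∩ (Y ∪ W) = {5, 9, 10, 11, 12, 14, 17}
X Δ (W ∩ (Y ∪ W)) = {1, 4, 11, 13, 16}
(X Δ (W ∩ (Y ∪ W))) ∩ X = {1, 4, 13, 16}
W^c = {1, 2, 3, 4, 6, 7, 8, 13, 15, 16}
((X Δ (W ∩ (Y ∪ W))) ∩ X) ∪ W^c = {1, 2, 3, 4, 6, 7, 8, 13, 15, 16}
(((X Δ (W ∩ (Y ∪ W))) ∩ X) ∪ W^c) Δ Z = {2, 9, 10, 12, 17}
(W ∩ (Y ∪ W)) Δ X = {1, 4, 11, 13, 16}
X ∩ ((W ∩ (Y ∪ W)) Δ X) = {1, 4, 13, 16}
(X ∩ ((W ∩ (Y ∪ W)) Δ X)) ∩ W^c = {1, 4, 13, 16}
Z Δ ((X ∩ ((W ∩ (Y ∪ W)) Δ X)) ∩ W^c) = {3, 6, 7, 8, 9, 10, 12, 15, 17}
2 ∈ (((X Δ (W ∩ (Y ∪ W))) ∩ X) ∪ W^c) Δ Z but 2 ∉ Z Δ ((X ∩ ((W ∩ (Y ∪ W)) Δ X)) ∩ W^c), so they differ.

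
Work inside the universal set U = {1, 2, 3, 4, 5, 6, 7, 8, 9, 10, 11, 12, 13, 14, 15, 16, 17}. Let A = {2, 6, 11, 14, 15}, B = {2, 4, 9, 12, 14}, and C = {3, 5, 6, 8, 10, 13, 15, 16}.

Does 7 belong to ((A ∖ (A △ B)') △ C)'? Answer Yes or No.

Yes

7 ∉ A and 7 ∉ B, so 7 ∉ A △ B
7 ∈ (A △ B)' since 7 ∉ (A △ B)
7 ∉ A and 7 ∈ (A △ B)', so 7 ∉ A ∖ (A △ B)'
7 ∉ (A ∖ (A △ B)') and 7 ∉ C, so 7 ∉ (A ∖ (A △ B)') △ C
7 ∈ ((A ∖ (A △ B)') △ C)' since 7 ∉ ((A ∖ (A △ B)') △ C)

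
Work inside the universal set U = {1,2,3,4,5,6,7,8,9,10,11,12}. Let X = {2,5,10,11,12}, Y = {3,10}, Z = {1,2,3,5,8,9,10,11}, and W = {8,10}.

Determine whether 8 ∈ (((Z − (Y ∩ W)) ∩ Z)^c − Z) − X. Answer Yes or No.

No

8 ∉ Y and 8 ∈ W, so 8 ∉ Y ∩ W
8 ∈ Z and 8 ∉ (Y ∩ W), so 8 ∈ Z − (Y ∩ W)
8 ∈ (Z − (Y ∩ W)) and 8 ∈ Z, so 8 ∈ (Z − (Y ∩ W)) ∩ Z
8 ∉ ((Z − (Y ∩ W)) ∩ Z)^c since 8 ∈ ((Z − (Y ∩ W)) ∩ Z)
8 ∉ ((Z − (Y ∩ W)) ∩ Z)^c and 8 ∈ Z, so 8 ∉ ((Z − (Y ∩ W)) ∩ Z)^c − Z
8 ∉ (((Z − (Y ∩ W)) ∩ Z)^c − Z) and 8 ∉ X, so 8 ∉ (((Z − (Y ∩ W)) ∩ Z)^c − Z) − X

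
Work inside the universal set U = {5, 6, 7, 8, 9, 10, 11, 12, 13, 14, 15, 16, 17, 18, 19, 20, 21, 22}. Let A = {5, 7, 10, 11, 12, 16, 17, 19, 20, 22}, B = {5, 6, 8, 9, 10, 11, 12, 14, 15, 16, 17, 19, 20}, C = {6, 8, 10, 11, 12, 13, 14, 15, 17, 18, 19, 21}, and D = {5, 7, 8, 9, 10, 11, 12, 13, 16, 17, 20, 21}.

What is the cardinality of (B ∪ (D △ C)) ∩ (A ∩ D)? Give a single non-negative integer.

D △ C = {5, 6, 7, 9, 14, 15, 16, 18, 19, 20}
B ∪ (D △ C) = {5, 6, 7, 8, 9, 10, 11, 12, 14, 15, 16, 17, 18, 19, 20}
A ∩ D = {5, 7, 10, 11, 12, 16, 17, 20}
(B ∪ (D △ C)) ∩ (A ∩ D) = {5, 7, 10, 11, 12, 16, 17, 20}
|(B ∪ (D △ C)) ∩ (A ∩ D)| = 8

8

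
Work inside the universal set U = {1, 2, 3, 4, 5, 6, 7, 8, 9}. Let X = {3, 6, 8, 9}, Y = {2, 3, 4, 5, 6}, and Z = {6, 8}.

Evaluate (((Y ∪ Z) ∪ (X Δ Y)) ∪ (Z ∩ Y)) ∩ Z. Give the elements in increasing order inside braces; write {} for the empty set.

Y ∪ Z = {2, 3, 4, 5, 6, 8}
X Δ Y = {2, 4, 5, 8, 9}
(Y ∪ Z) ∪ (X Δ Y) = {2, 3, 4, 5, 6, 8, 9}
Z ∩ Y = {6}
((Y ∪ Z) ∪ (X Δ Y)) ∪ (Z ∩ Y) = {2, 3, 4, 5, 6, 8, 9}
(((Y ∪ Z) ∪ (X Δ Y)) ∪ (Z ∩ Y)) ∩ Z = {6, 8}

{6, 8}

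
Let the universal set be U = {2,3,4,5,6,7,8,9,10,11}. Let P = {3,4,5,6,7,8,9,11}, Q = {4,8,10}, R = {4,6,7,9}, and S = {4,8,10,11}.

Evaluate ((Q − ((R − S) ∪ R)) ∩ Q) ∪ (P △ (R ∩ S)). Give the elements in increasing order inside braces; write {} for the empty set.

{3,5,6,7,8,9,10,11}

R − S = {6,7,9}
(R − S) ∪ R = {4,6,7,9}
Q − ((R − S) ∪ R) = {8,10}
(Q − ((R − S) ∪ R)) ∩ Q = {8,10}
R ∩ S = {4}
P △ (R ∩ S) = {3,5,6,7,8,9,11}
((Q − ((R − S) ∪ R)) ∩ Q) ∪ (P △ (R ∩ S)) = {3,5,6,7,8,9,10,11}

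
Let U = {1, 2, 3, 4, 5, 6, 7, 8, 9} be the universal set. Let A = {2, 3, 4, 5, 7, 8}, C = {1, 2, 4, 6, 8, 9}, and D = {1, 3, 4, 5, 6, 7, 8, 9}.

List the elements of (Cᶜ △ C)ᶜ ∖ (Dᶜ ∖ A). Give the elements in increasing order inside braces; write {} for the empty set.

{}

Cᶜ = {3, 5, 7}
Cᶜ △ C = {1, 2, 3, 4, 5, 6, 7, 8, 9}
(Cᶜ △ C)ᶜ = {}
Dᶜ = {2}
Dᶜ ∖ A = {}
(Cᶜ △ C)ᶜ ∖ (Dᶜ ∖ A) = {}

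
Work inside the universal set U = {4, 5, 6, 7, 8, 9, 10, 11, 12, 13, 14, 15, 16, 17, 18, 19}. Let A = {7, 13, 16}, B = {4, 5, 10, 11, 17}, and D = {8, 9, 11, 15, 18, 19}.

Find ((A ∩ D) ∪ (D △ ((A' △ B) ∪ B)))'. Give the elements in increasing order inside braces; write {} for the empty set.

A ∩ D = {}
A' = {4, 5, 6, 8, 9, 10, 11, 12, 14, 15, 17, 18, 19}
A' △ B = {6, 8, 9, 12, 14, 15, 18, 19}
(A' △ B) ∪ B = {4, 5, 6, 8, 9, 10, 11, 12, 14, 15, 17, 18, 19}
D △ ((A' △ B) ∪ B) = {4, 5, 6, 10, 12, 14, 17}
(A ∩ D) ∪ (D △ ((A' △ B) ∪ B)) = {4, 5, 6, 10, 12, 14, 17}
((A ∩ D) ∪ (D △ ((A' △ B) ∪ B)))' = {7, 8, 9, 11, 13, 15, 16, 18, 19}

{7, 8, 9, 11, 13, 15, 16, 18, 19}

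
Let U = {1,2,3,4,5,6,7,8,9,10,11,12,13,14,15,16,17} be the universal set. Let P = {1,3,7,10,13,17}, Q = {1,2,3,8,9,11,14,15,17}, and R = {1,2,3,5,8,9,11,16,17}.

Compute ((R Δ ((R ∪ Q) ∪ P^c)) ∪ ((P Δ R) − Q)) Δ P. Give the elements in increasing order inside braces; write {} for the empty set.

R ∪ Q = {1,2,3,5,8,9,11,14,15,16,17}
P^c = {2,4,5,6,8,9,11,12,14,15,16}
(R ∪ Q) ∪ P^c = {1,2,3,4,5,6,8,9,11,12,14,15,16,17}
R Δ ((R ∪ Q) ∪ P^c) = {4,6,12,14,15}
P Δ R = {2,5,7,8,9,10,11,13,16}
(P Δ R) − Q = {5,7,10,13,16}
(R Δ ((R ∪ Q) ∪ P^c)) ∪ ((P Δ R) − Q) = {4,5,6,7,10,12,13,14,15,16}
((R Δ ((R ∪ Q) ∪ P^c)) ∪ ((P Δ R) − Q)) Δ P = {1,3,4,5,6,12,14,15,16,17}

{1,3,4,5,6,12,14,15,16,17}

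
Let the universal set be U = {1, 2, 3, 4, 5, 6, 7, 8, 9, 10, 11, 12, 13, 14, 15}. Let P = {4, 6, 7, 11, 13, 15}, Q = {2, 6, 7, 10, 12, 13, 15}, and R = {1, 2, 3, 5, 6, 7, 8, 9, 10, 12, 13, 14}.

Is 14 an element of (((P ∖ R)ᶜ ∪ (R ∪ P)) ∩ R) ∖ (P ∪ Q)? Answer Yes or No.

Yes

14 ∉ P and 14 ∈ R, so 14 ∉ P ∖ R
14 ∈ (P ∖ R)ᶜ since 14 ∉ (P ∖ R)
14 ∈ R and 14 ∉ P, so 14 ∈ R ∪ P
14 ∈ (P ∖ R)ᶜ and 14 ∈ (R ∪ P), so 14 ∈ (P ∖ R)ᶜ ∪ (R ∪ P)
14 ∈ ((P ∖ R)ᶜ ∪ (R ∪ P)) and 14 ∈ R, so 14 ∈ ((P ∖ R)ᶜ ∪ (R ∪ P)) ∩ R
14 ∉ P and 14 ∉ Q, so 14 ∉ P ∪ Q
14 ∈ (((P ∖ R)ᶜ ∪ (R ∪ P)) ∩ R) and 14 ∉ (P ∪ Q), so 14 ∈ (((P ∖ R)ᶜ ∪ (R ∪ P)) ∩ R) ∖ (P ∪ Q)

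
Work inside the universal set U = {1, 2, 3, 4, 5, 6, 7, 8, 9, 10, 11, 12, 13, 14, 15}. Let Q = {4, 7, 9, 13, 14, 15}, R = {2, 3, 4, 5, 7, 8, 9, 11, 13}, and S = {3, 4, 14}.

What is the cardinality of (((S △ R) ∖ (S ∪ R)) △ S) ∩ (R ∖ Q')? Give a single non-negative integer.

1

S △ R = {2, 5, 7, 8, 9, 11, 13, 14}
S ∪ R = {2, 3, 4, 5, 7, 8, 9, 11, 13, 14}
(S △ R) ∖ (S ∪ R) = {}
((S △ R) ∖ (S ∪ R)) △ S = {3, 4, 14}
Q' = {1, 2, 3, 5, 6, 8, 10, 11, 12}
R ∖ Q' = {4, 7, 9, 13}
(((S △ R) ∖ (S ∪ R)) △ S) ∩ (R ∖ Q') = {4}
|(((S △ R) ∖ (S ∪ R)) △ S) ∩ (R ∖ Q')| = 1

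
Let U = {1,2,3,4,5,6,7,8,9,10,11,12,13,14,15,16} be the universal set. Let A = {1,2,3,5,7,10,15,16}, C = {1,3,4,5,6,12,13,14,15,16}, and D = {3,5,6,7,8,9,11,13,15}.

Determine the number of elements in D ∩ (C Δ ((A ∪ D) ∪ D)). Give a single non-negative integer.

A ∪ D = {1,2,3,5,6,7,8,9,10,11,13,15,16}
(A ∪ D) ∪ D = {1,2,3,5,6,7,8,9,10,11,13,15,16}
C Δ ((A ∪ D) ∪ D) = {2,4,7,8,9,10,11,12,14}
D ∩ (C Δ ((A ∪ D) ∪ D)) = {7,8,9,11}
|D ∩ (C Δ ((A ∪ D) ∪ D))| = 4

4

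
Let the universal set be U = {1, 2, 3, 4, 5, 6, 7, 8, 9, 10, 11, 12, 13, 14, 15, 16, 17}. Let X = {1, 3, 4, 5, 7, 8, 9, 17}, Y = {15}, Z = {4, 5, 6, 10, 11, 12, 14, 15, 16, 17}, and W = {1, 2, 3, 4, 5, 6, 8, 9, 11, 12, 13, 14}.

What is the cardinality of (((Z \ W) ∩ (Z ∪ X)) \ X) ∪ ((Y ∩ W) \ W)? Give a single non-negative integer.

3

Z \ W = {10, 15, 16, 17}
Z ∪ X = {1, 3, 4, 5, 6, 7, 8, 9, 10, 11, 12, 14, 15, 16, 17}
(Z \ W) ∩ (Z ∪ X) = {10, 15, 16, 17}
((Z \ W) ∩ (Z ∪ X)) \ X = {10, 15, 16}
Y ∩ W = {}
(Y ∩ W) \ W = {}
(((Z \ W) ∩ (Z ∪ X)) \ X) ∪ ((Y ∩ W) \ W) = {10, 15, 16}
|(((Z \ W) ∩ (Z ∪ X)) \ X) ∪ ((Y ∩ W) \ W)| = 3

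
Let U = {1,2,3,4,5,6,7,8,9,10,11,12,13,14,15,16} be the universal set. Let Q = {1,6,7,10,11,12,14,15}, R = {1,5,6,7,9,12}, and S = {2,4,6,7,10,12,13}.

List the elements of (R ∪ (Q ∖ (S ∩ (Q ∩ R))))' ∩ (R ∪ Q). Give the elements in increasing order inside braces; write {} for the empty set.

{}

Q ∩ R = {1,6,7,12}
S ∩ (Q ∩ R) = {6,7,12}
Q ∖ (S ∩ (Q ∩ R)) = {1,10,11,14,15}
R ∪ (Q ∖ (S ∩ (Q ∩ R))) = {1,5,6,7,9,10,11,12,14,15}
(R ∪ (Q ∖ (S ∩ (Q ∩ R))))' = {2,3,4,8,13,16}
R ∪ Q = {1,5,6,7,9,10,11,12,14,15}
(R ∪ (Q ∖ (S ∩ (Q ∩ R))))' ∩ (R ∪ Q) = {}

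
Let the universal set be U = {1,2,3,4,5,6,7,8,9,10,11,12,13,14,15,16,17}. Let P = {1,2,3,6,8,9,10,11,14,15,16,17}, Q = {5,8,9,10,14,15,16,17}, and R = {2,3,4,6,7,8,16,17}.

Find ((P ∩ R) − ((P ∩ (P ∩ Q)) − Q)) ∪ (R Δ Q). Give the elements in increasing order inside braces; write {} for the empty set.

{2,3,4,5,6,7,8,9,10,14,15,16,17}

P ∩ R = {2,3,6,8,16,17}
P ∩ Q = {8,9,10,14,15,16,17}
P ∩ (P ∩ Q) = {8,9,10,14,15,16,17}
(P ∩ (P ∩ Q)) − Q = {}
(P ∩ R) − ((P ∩ (P ∩ Q)) − Q) = {2,3,6,8,16,17}
R Δ Q = {2,3,4,5,6,7,9,10,14,15}
((P ∩ R) − ((P ∩ (P ∩ Q)) − Q)) ∪ (R Δ Q) = {2,3,4,5,6,7,8,9,10,14,15,16,17}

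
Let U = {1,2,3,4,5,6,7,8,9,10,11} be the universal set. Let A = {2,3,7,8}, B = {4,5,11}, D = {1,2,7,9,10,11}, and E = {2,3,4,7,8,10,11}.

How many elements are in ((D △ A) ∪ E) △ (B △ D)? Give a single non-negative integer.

4

D △ A = {1,3,8,9,10,11}
(D △ A) ∪ E = {1,2,3,4,7,8,9,10,11}
B △ D = {1,2,4,5,7,9,10}
((D △ A) ∪ E) △ (B △ D) = {3,5,8,11}
|((D △ A) ∪ E) △ (B △ D)| = 4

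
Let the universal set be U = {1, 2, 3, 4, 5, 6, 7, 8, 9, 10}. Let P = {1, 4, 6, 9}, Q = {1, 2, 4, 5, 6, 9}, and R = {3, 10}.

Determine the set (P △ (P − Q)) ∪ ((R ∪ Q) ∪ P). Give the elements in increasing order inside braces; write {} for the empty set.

P − Q = {}
P △ (P − Q) = {1, 4, 6, 9}
R ∪ Q = {1, 2, 3, 4, 5, 6, 9, 10}
(R ∪ Q) ∪ P = {1, 2, 3, 4, 5, 6, 9, 10}
(P △ (P − Q)) ∪ ((R ∪ Q) ∪ P) = {1, 2, 3, 4, 5, 6, 9, 10}

{1, 2, 3, 4, 5, 6, 9, 10}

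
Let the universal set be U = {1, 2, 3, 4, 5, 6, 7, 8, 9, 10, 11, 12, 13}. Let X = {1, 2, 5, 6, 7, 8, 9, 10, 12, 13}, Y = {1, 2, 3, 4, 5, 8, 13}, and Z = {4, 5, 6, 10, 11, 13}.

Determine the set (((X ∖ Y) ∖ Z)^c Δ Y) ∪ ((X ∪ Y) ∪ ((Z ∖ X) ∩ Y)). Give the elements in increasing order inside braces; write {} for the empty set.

{1, 2, 3, 4, 5, 6, 7, 8, 9, 10, 11, 12, 13}

X ∖ Y = {6, 7, 9, 10, 12}
(X ∖ Y) ∖ Z = {7, 9, 12}
((X ∖ Y) ∖ Z)^c = {1, 2, 3, 4, 5, 6, 8, 10, 11, 13}
((X ∖ Y) ∖ Z)^c Δ Y = {6, 10, 11}
X ∪ Y = {1, 2, 3, 4, 5, 6, 7, 8, 9, 10, 12, 13}
Z ∖ X = {4, 11}
(Z ∖ X) ∩ Y = {4}
(X ∪ Y) ∪ ((Z ∖ X) ∩ Y) = {1, 2, 3, 4, 5, 6, 7, 8, 9, 10, 12, 13}
(((X ∖ Y) ∖ Z)^c Δ Y) ∪ ((X ∪ Y) ∪ ((Z ∖ X) ∩ Y)) = {1, 2, 3, 4, 5, 6, 7, 8, 9, 10, 11, 12, 13}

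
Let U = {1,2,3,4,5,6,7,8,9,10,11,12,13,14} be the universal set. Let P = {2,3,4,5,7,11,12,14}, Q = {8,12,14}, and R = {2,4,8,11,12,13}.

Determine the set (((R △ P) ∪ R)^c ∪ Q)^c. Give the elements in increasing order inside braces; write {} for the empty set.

R △ P = {3,5,7,8,13,14}
(R △ P) ∪ R = {2,3,4,5,7,8,11,12,13,14}
((R △ P) ∪ R)^c = {1,6,9,10}
((R △ P) ∪ R)^c ∪ Q = {1,6,8,9,10,12,14}
(((R △ P) ∪ R)^c ∪ Q)^c = {2,3,4,5,7,11,13}

{2,3,4,5,7,11,13}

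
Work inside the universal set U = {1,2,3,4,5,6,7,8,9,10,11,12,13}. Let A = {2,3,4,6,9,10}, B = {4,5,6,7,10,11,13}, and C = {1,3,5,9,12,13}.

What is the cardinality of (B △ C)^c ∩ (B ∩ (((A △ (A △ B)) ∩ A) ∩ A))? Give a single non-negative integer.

B △ C = {1,3,4,6,7,9,10,11,12}
(B △ C)^c = {2,5,8,13}
A △ B = {2,3,5,7,9,11,13}
A △ (A △ B) = {4,5,6,7,10,11,13}
(A △ (A △ B)) ∩ A = {4,6,10}
((A △ (A △ B)) ∩ A) ∩ A = {4,6,10}
B ∩ (((A △ (A △ B)) ∩ A) ∩ A) = {4,6,10}
(B △ C)^c ∩ (B ∩ (((A △ (A △ B)) ∩ A) ∩ A)) = {}
|(B △ C)^c ∩ (B ∩ (((A △ (A △ B)) ∩ A) ∩ A))| = 0

0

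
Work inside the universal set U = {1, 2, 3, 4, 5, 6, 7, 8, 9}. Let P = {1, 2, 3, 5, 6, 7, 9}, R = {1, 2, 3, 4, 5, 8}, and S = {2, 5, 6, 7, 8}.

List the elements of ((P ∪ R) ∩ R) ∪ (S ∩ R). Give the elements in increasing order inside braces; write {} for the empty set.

{1, 2, 3, 4, 5, 8}

P ∪ R = {1, 2, 3, 4, 5, 6, 7, 8, 9}
(P ∪ R) ∩ R = {1, 2, 3, 4, 5, 8}
S ∩ R = {2, 5, 8}
((P ∪ R) ∩ R) ∪ (S ∩ R) = {1, 2, 3, 4, 5, 8}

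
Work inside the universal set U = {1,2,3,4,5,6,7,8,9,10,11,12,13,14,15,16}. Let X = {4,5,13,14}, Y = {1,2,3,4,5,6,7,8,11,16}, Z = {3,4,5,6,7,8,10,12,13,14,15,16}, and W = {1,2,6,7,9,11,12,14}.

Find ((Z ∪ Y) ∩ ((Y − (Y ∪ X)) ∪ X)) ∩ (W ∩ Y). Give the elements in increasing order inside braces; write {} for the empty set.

{}

Z ∪ Y = {1,2,3,4,5,6,7,8,10,11,12,13,14,15,16}
Y ∪ X = {1,2,3,4,5,6,7,8,11,13,14,16}
Y − (Y ∪ X) = {}
(Y − (Y ∪ X)) ∪ X = {4,5,13,14}
(Z ∪ Y) ∩ ((Y − (Y ∪ X)) ∪ X) = {4,5,13,14}
W ∩ Y = {1,2,6,7,11}
((Z ∪ Y) ∩ ((Y − (Y ∪ X)) ∪ X)) ∩ (W ∩ Y) = {}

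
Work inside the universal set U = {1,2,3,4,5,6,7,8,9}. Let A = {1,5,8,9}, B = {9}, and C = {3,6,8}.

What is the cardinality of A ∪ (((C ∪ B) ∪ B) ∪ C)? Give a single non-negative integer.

6

C ∪ B = {3,6,8,9}
(C ∪ B) ∪ B = {3,6,8,9}
((C ∪ B) ∪ B) ∪ C = {3,6,8,9}
A ∪ (((C ∪ B) ∪ B) ∪ C) = {1,3,5,6,8,9}
|A ∪ (((C ∪ B) ∪ B) ∪ C)| = 6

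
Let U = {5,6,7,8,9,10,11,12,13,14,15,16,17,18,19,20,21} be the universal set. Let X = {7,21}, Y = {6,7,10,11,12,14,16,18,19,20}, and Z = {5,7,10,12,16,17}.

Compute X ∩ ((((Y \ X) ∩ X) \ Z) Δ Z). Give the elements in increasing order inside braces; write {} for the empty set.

{7}

Y \ X = {6,10,11,12,14,16,18,19,20}
(Y \ X) ∩ X = {}
((Y \ X) ∩ X) \ Z = {}
(((Y \ X) ∩ X) \ Z) Δ Z = {5,7,10,12,16,17}
X ∩ ((((Y \ X) ∩ X) \ Z) Δ Z) = {7}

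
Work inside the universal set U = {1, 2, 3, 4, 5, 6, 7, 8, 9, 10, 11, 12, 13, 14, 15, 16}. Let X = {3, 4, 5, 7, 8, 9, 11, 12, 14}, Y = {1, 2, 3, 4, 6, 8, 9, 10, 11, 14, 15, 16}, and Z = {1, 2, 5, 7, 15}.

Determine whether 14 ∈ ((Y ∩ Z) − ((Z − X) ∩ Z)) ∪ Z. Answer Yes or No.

14 ∈ Y and 14 ∉ Z, so 14 ∉ Y ∩ Z
14 ∉ Z and 14 ∈ X, so 14 ∉ Z − X
14 ∉ (Z − X) and 14 ∉ Z, so 14 ∉ (Z − X) ∩ Z
14 ∉ (Y ∩ Z) and 14 ∉ ((Z − X) ∩ Z), so 14 ∉ (Y ∩ Z) − ((Z − X) ∩ Z)
14 ∉ ((Y ∩ Z) − ((Z − X) ∩ Z)) and 14 ∉ Z, so 14 ∉ ((Y ∩ Z) − ((Z − X) ∩ Z)) ∪ Z

No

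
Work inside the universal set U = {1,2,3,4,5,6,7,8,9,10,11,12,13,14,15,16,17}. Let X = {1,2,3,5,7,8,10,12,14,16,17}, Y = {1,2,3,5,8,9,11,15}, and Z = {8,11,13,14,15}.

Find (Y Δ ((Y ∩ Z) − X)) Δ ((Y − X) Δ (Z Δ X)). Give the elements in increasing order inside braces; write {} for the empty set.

{7,8,10,12,13,16,17}

Y ∩ Z = {8,11,15}
(Y ∩ Z) − X = {11,15}
Y Δ ((Y ∩ Z) − X) = {1,2,3,5,8,9}
Y − X = {9,11,15}
Z Δ X = {1,2,3,5,7,10,11,12,13,15,16,17}
(Y − X) Δ (Z Δ X) = {1,2,3,5,7,9,10,12,13,16,17}
(Y Δ ((Y ∩ Z) − X)) Δ ((Y − X) Δ (Z Δ X)) = {7,8,10,12,13,16,17}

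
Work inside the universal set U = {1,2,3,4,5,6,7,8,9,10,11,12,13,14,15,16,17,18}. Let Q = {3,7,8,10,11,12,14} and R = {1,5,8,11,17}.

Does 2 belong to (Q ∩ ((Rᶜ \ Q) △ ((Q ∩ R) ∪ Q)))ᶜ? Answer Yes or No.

Yes

2 ∉ R, so 2 ∈ Rᶜ
2 ∈ Rᶜ and 2 ∉ Q, so 2 ∈ Rᶜ \ Q
2 ∉ Q and 2 ∉ R, so 2 ∉ Q ∩ R
2 ∉ (Q ∩ R) and 2 ∉ Q, so 2 ∉ (Q ∩ R) ∪ Q
2 ∈ (Rᶜ \ Q) and 2 ∉ ((Q ∩ R) ∪ Q), so 2 ∈ (Rᶜ \ Q) △ ((Q ∩ R) ∪ Q)
2 ∉ Q and 2 ∈ ((Rᶜ \ Q) △ ((Q ∩ R) ∪ Q)), so 2 ∉ Q ∩ ((Rᶜ \ Q) △ ((Q ∩ R) ∪ Q))
2 ∈ (Q ∩ ((Rᶜ \ Q) △ ((Q ∩ R) ∪ Q)))ᶜ since 2 ∉ (Q ∩ ((Rᶜ \ Q) △ ((Q ∩ R) ∪ Q)))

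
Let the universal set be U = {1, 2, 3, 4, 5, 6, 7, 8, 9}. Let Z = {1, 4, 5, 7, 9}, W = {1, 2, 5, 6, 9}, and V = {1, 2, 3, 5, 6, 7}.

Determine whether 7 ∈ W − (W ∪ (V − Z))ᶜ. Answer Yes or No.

No

7 ∈ V and 7 ∈ Z, so 7 ∉ V − Z
7 ∉ W and 7 ∉ (V − Z), so 7 ∉ W ∪ (V − Z)
7 ∈ (W ∪ (V − Z))ᶜ since 7 ∉ (W ∪ (V − Z))
7 ∉ W and 7 ∈ (W ∪ (V − Z))ᶜ, so 7 ∉ W − (W ∪ (V − Z))ᶜ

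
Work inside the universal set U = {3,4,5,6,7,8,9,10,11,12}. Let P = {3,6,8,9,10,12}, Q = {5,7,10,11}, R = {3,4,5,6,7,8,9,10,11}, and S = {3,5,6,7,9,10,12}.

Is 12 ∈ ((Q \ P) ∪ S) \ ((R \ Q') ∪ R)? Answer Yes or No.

Yes

12 ∉ Q and 12 ∈ P, so 12 ∉ Q \ P
12 ∉ (Q \ P) and 12 ∈ S, so 12 ∈ (Q \ P) ∪ S
12 ∉ Q, so 12 ∈ Q'
12 ∉ R and 12 ∈ Q', so 12 ∉ R \ Q'
12 ∉ (R \ Q') and 12 ∉ R, so 12 ∉ (R \ Q') ∪ R
12 ∈ ((Q \ P) ∪ S) and 12 ∉ ((R \ Q') ∪ R), so 12 ∈ ((Q \ P) ∪ S) \ ((R \ Q') ∪ R)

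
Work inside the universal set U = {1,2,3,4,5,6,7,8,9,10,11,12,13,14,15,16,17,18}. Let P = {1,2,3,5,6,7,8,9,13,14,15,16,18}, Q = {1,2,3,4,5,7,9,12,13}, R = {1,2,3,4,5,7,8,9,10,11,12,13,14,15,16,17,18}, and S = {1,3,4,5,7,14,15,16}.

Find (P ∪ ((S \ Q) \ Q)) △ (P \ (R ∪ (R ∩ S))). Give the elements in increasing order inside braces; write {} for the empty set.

S \ Q = {14,15,16}
(S \ Q) \ Q = {14,15,16}
P ∪ ((S \ Q) \ Q) = {1,2,3,5,6,7,8,9,13,14,15,16,18}
R ∩ S = {1,3,4,5,7,14,15,16}
R ∪ (R ∩ S) = {1,2,3,4,5,7,8,9,10,11,12,13,14,15,16,17,18}
P \ (R ∪ (R ∩ S)) = {6}
(P ∪ ((S \ Q) \ Q)) △ (P \ (R ∪ (R ∩ S))) = {1,2,3,5,7,8,9,13,14,15,16,18}

{1,2,3,5,7,8,9,13,14,15,16,18}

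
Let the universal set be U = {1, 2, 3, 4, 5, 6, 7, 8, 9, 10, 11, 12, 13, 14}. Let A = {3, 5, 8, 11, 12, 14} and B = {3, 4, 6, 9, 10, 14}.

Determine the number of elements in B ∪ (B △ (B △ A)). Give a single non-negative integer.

B △ A = {4, 5, 6, 8, 9, 10, 11, 12}
B △ (B △ A) = {3, 5, 8, 11, 12, 14}
B ∪ (B △ (B △ A)) = {3, 4, 5, 6, 8, 9, 10, 11, 12, 14}
|B ∪ (B △ (B △ A))| = 10

10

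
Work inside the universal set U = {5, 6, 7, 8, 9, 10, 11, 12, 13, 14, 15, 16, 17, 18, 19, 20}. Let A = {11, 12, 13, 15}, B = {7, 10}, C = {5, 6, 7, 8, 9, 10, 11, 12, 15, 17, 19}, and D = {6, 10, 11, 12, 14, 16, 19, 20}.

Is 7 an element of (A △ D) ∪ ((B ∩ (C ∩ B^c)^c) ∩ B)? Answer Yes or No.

Yes

7 ∉ A and 7 ∉ D, so 7 ∉ A △ D
7 ∈ B, so 7 ∉ B^c
7 ∈ C and 7 ∉ B^c, so 7 ∉ C ∩ B^c
7 ∈ (C ∩ B^c)^c since 7 ∉ (C ∩ B^c)
7 ∈ B and 7 ∈ (C ∩ B^c)^c, so 7 ∈ B ∩ (C ∩ B^c)^c
7 ∈ (B ∩ (C ∩ B^c)^c) and 7 ∈ B, so 7 ∈ (B ∩ (C ∩ B^c)^c) ∩ B
7 ∉ (A △ D) and 7 ∈ ((B ∩ (C ∩ B^c)^c) ∩ B), so 7 ∈ (A △ D) ∪ ((B ∩ (C ∩ B^c)^c) ∩ B)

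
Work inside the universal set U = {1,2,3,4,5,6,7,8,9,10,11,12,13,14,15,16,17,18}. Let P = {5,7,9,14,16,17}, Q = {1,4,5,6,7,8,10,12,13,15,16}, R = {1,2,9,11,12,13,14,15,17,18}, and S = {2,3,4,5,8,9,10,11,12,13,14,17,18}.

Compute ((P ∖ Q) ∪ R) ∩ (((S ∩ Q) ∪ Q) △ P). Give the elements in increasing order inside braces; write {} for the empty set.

P ∖ Q = {9,14,17}
(P ∖ Q) ∪ R = {1,2,9,11,12,13,14,15,17,18}
S ∩ Q = {4,5,8,10,12,13}
(S ∩ Q) ∪ Q = {1,4,5,6,7,8,10,12,13,15,16}
((S ∩ Q) ∪ Q) △ P = {1,4,6,8,9,10,12,13,14,15,17}
((P ∖ Q) ∪ R) ∩ (((S ∩ Q) ∪ Q) △ P) = {1,9,12,13,14,15,17}

{1,9,12,13,14,15,17}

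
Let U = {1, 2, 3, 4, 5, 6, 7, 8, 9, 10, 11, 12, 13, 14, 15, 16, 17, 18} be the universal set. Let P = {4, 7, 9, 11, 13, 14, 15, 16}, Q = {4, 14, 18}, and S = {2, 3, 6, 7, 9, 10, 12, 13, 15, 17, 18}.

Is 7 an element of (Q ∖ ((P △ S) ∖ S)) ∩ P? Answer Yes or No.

No

7 ∈ P and 7 ∈ S, so 7 ∉ P △ S
7 ∉ (P △ S) and 7 ∈ S, so 7 ∉ (P △ S) ∖ S
7 ∉ Q and 7 ∉ ((P △ S) ∖ S), so 7 ∉ Q ∖ ((P △ S) ∖ S)
7 ∉ (Q ∖ ((P △ S) ∖ S)) and 7 ∈ P, so 7 ∉ (Q ∖ ((P △ S) ∖ S)) ∩ P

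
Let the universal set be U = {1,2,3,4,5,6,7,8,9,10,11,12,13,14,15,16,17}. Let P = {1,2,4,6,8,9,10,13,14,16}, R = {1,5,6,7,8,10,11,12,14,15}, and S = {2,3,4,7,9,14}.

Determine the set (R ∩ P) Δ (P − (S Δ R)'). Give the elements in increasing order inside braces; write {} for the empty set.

{2,4,9,14}

R ∩ P = {1,6,8,10,14}
S Δ R = {1,2,3,4,5,6,8,9,10,11,12,15}
(S Δ R)' = {7,13,14,16,17}
P − (S Δ R)' = {1,2,4,6,8,9,10}
(R ∩ P) Δ (P − (S Δ R)') = {2,4,9,14}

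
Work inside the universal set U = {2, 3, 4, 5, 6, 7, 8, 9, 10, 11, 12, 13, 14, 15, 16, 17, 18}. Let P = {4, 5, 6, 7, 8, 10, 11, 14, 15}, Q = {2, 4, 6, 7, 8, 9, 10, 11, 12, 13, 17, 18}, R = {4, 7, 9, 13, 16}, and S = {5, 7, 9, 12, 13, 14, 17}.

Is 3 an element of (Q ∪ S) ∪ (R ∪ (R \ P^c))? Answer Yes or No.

3 ∉ Q and 3 ∉ S, so 3 ∉ Q ∪ S
3 ∉ P, so 3 ∈ P^c
3 ∉ R and 3 ∈ P^c, so 3 ∉ R \ P^c
3 ∉ R and 3 ∉ (R \ P^c), so 3 ∉ R ∪ (R \ P^c)
3 ∉ (Q ∪ S) and 3 ∉ (R ∪ (R \ P^c)), so 3 ∉ (Q ∪ S) ∪ (R ∪ (R \ P^c))

No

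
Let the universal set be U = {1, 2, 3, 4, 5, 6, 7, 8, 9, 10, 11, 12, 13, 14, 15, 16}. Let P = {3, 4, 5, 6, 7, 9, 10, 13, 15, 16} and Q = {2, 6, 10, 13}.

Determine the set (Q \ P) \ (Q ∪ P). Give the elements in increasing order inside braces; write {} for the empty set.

{}

Q \ P = {2}
Q ∪ P = {2, 3, 4, 5, 6, 7, 9, 10, 13, 15, 16}
(Q \ P) \ (Q ∪ P) = {}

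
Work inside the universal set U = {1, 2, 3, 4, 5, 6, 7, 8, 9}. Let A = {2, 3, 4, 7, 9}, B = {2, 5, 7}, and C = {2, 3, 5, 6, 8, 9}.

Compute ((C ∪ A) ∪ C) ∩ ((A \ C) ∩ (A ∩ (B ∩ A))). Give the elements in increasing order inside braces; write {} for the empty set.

{7}

C ∪ A = {2, 3, 4, 5, 6, 7, 8, 9}
(C ∪ A) ∪ C = {2, 3, 4, 5, 6, 7, 8, 9}
A \ C = {4, 7}
B ∩ A = {2, 7}
A ∩ (B ∩ A) = {2, 7}
(A \ C) ∩ (A ∩ (B ∩ A)) = {7}
((C ∪ A) ∪ C) ∩ ((A \ C) ∩ (A ∩ (B ∩ A))) = {7}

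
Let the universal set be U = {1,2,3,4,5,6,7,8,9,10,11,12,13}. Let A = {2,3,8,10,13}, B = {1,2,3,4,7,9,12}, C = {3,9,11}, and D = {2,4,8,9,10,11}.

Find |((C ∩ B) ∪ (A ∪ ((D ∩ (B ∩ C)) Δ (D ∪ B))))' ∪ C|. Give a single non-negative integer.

C ∩ B = {3,9}
B ∩ C = {3,9}
D ∩ (B ∩ C) = {9}
D ∪ B = {1,2,3,4,7,8,9,10,11,12}
(D ∩ (B ∩ C)) Δ (D ∪ B) = {1,2,3,4,7,8,10,11,12}
A ∪ ((D ∩ (B ∩ C)) Δ (D ∪ B)) = {1,2,3,4,7,8,10,11,12,13}
(C ∩ B) ∪ (A ∪ ((D ∩ (B ∩ C)) Δ (D ∪ B))) = {1,2,3,4,7,8,9,10,11,12,13}
((C ∩ B) ∪ (A ∪ ((D ∩ (B ∩ C)) Δ (D ∪ B))))' = {5,6}
((C ∩ B) ∪ (A ∪ ((D ∩ (B ∩ C)) Δ (D ∪ B))))' ∪ C = {3,5,6,9,11}
|((C ∩ B) ∪ (A ∪ ((D ∩ (B ∩ C)) Δ (D ∪ B))))' ∪ C| = 5

5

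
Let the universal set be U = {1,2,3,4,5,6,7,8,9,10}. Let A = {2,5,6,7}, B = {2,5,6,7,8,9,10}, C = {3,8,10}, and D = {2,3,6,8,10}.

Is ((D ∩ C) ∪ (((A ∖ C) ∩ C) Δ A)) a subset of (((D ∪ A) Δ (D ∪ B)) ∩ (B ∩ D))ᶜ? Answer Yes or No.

D ∩ C = {3,8,10}
A ∖ C = {2,5,6,7}
(A ∖ C) ∩ C = {}
((A ∖ C) ∩ C) Δ A = {2,5,6,7}
(D ∩ C) ∪ (((A ∖ C) ∩ C) Δ A) = {2,3,5,6,7,8,10}
D ∪ A = {2,3,5,6,7,8,10}
D ∪ B = {2,3,5,6,7,8,9,10}
(D ∪ A) Δ (D ∪ B) = {9}
B ∩ D = {2,6,8,10}
((D ∪ A) Δ (D ∪ B)) ∩ (B ∩ D) = {}
(((D ∪ A) Δ (D ∪ B)) ∩ (B ∩ D))ᶜ = {1,2,3,4,5,6,7,8,9,10}
Every element of {2,3,5,6,7,8,10} is in {1,2,3,4,5,6,7,8,9,10}, so (D ∩ C) ∪ (((A ∖ C) ∩ C) Δ A) ⊆ (((D ∪ A) Δ (D ∪ B)) ∩ (B ∩ D))ᶜ.

Yes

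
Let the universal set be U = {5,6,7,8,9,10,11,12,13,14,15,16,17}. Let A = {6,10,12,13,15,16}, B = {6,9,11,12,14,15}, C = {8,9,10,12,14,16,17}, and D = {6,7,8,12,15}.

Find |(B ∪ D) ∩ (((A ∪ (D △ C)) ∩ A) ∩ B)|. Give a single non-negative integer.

B ∪ D = {6,7,8,9,11,12,14,15}
D △ C = {6,7,9,10,14,15,16,17}
A ∪ (D △ C) = {6,7,9,10,12,13,14,15,16,17}
(A ∪ (D △ C)) ∩ A = {6,10,12,13,15,16}
((A ∪ (D △ C)) ∩ A) ∩ B = {6,12,15}
(B ∪ D) ∩ (((A ∪ (D △ C)) ∩ A) ∩ B) = {6,12,15}
|(B ∪ D) ∩ (((A ∪ (D △ C)) ∩ A) ∩ B)| = 3

3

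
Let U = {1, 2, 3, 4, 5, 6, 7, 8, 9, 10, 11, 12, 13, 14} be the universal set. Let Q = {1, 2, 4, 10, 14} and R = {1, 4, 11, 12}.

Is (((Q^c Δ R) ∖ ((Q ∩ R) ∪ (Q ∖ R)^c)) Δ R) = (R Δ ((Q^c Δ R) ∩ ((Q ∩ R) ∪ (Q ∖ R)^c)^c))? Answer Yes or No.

Q^c = {3, 5, 6, 7, 8, 9, 11, 12, 13}
Q^c Δ R = {1, 3, 4, 5, 6, 7, 8, 9, 13}
Q ∩ R = {1, 4}
Q ∖ R = {2, 10, 14}
(Q ∖ R)^c = {1, 3, 4, 5, 6, 7, 8, 9, 11, 12, 13}
(Q ∩ R) ∪ (Q ∖ R)^c = {1, 3, 4, 5, 6, 7, 8, 9, 11, 12, 13}
(Q^c Δ R) ∖ ((Q ∩ R) ∪ (Q ∖ R)^c) = {}
((Q^c Δ R) ∖ ((Q ∩ R) ∪ (Q ∖ R)^c)) Δ R = {1, 4, 11, 12}
((Q ∩ R) ∪ (Q ∖ R)^c)^c = {2, 10, 14}
(Q^c Δ R) ∩ ((Q ∩ R) ∪ (Q ∖ R)^c)^c = {}
R Δ ((Q^c Δ R) ∩ ((Q ∩ R) ∪ (Q ∖ R)^c)^c) = {1, 4, 11, 12}
Both equal {1, 4, 11, 12}, so ((Q^c Δ R) ∖ ((Q ∩ R) ∪ (Q ∖ R)^c)) Δ R = R Δ ((Q^c Δ R) ∩ ((Q ∩ R) ∪ (Q ∖ R)^c)^c).

Yes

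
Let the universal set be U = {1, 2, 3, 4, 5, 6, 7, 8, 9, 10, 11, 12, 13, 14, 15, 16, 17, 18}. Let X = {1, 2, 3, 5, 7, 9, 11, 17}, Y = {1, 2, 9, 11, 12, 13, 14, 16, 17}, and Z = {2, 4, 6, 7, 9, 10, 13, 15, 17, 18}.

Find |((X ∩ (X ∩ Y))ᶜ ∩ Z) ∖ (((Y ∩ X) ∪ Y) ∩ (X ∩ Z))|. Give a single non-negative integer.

7

X ∩ Y = {1, 2, 9, 11, 17}
X ∩ (X ∩ Y) = {1, 2, 9, 11, 17}
(X ∩ (X ∩ Y))ᶜ = {3, 4, 5, 6, 7, 8, 10, 12, 13, 14, 15, 16, 18}
(X ∩ (X ∩ Y))ᶜ ∩ Z = {4, 6, 7, 10, 13, 15, 18}
Y ∩ X = {1, 2, 9, 11, 17}
(Y ∩ X) ∪ Y = {1, 2, 9, 11, 12, 13, 14, 16, 17}
X ∩ Z = {2, 7, 9, 17}
((Y ∩ X) ∪ Y) ∩ (X ∩ Z) = {2, 9, 17}
((X ∩ (X ∩ Y))ᶜ ∩ Z) ∖ (((Y ∩ X) ∪ Y) ∩ (X ∩ Z)) = {4, 6, 7, 10, 13, 15, 18}
|((X ∩ (X ∩ Y))ᶜ ∩ Z) ∖ (((Y ∩ X) ∪ Y) ∩ (X ∩ Z))| = 7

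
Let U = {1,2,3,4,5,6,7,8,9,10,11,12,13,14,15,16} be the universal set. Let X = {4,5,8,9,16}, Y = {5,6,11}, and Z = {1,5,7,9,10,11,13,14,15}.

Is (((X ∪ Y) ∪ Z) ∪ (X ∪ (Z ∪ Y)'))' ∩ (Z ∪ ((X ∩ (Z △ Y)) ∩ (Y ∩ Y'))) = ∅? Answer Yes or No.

Yes

X ∪ Y = {4,5,6,8,9,11,16}
(X ∪ Y) ∪ Z = {1,4,5,6,7,8,9,10,11,13,14,15,16}
Z ∪ Y = {1,5,6,7,9,10,11,13,14,15}
(Z ∪ Y)' = {2,3,4,8,12,16}
X ∪ (Z ∪ Y)' = {2,3,4,5,8,9,12,16}
((X ∪ Y) ∪ Z) ∪ (X ∪ (Z ∪ Y)') = {1,2,3,4,5,6,7,8,9,10,11,12,13,14,15,16}
(((X ∪ Y) ∪ Z) ∪ (X ∪ (Z ∪ Y)'))' = {}
Z △ Y = {1,6,7,9,10,13,14,15}
X ∩ (Z △ Y) = {9}
Y' = {1,2,3,4,7,8,9,10,12,13,14,15,16}
Y ∩ Y' = {}
(X ∩ (Z △ Y)) ∩ (Y ∩ Y') = {}
Z ∪ ((X ∩ (Z △ Y)) ∩ (Y ∩ Y')) = {1,5,7,9,10,11,13,14,15}
{} and {1,5,7,9,10,11,13,14,15} share no elements.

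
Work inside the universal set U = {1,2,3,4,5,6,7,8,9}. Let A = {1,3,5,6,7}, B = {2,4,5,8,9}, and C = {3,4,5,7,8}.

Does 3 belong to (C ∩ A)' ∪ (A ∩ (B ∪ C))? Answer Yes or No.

3 ∈ C and 3 ∈ A, so 3 ∈ C ∩ A
3 ∉ (C ∩ A)' since 3 ∈ (C ∩ A)
3 ∉ B and 3 ∈ C, so 3 ∈ B ∪ C
3 ∈ A and 3 ∈ (B ∪ C), so 3 ∈ A ∩ (B ∪ C)
3 ∉ (C ∩ A)' and 3 ∈ (A ∩ (B ∪ C)), so 3 ∈ (C ∩ A)' ∪ (A ∩ (B ∪ C))

Yes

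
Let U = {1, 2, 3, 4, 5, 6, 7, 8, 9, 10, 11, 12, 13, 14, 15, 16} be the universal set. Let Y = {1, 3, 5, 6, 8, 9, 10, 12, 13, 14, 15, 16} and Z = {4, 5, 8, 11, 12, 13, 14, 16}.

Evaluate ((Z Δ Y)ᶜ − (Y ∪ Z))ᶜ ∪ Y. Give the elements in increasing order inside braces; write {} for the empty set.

{1, 3, 4, 5, 6, 8, 9, 10, 11, 12, 13, 14, 15, 16}

Z Δ Y = {1, 3, 4, 6, 9, 10, 11, 15}
(Z Δ Y)ᶜ = {2, 5, 7, 8, 12, 13, 14, 16}
Y ∪ Z = {1, 3, 4, 5, 6, 8, 9, 10, 11, 12, 13, 14, 15, 16}
(Z Δ Y)ᶜ − (Y ∪ Z) = {2, 7}
((Z Δ Y)ᶜ − (Y ∪ Z))ᶜ = {1, 3, 4, 5, 6, 8, 9, 10, 11, 12, 13, 14, 15, 16}
((Z Δ Y)ᶜ − (Y ∪ Z))ᶜ ∪ Y = {1, 3, 4, 5, 6, 8, 9, 10, 11, 12, 13, 14, 15, 16}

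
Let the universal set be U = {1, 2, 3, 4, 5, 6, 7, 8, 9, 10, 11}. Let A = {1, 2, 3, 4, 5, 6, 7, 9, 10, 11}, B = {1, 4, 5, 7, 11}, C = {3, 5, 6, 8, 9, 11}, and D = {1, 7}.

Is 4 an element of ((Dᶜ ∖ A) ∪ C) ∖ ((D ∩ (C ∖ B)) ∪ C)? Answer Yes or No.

No

4 ∉ D, so 4 ∈ Dᶜ
4 ∈ Dᶜ and 4 ∈ A, so 4 ∉ Dᶜ ∖ A
4 ∉ (Dᶜ ∖ A) and 4 ∉ C, so 4 ∉ (Dᶜ ∖ A) ∪ C
4 ∉ C and 4 ∈ B, so 4 ∉ C ∖ B
4 ∉ D and 4 ∉ (C ∖ B), so 4 ∉ D ∩ (C ∖ B)
4 ∉ (D ∩ (C ∖ B)) and 4 ∉ C, so 4 ∉ (D ∩ (C ∖ B)) ∪ C
4 ∉ ((Dᶜ ∖ A) ∪ C) and 4 ∉ ((D ∩ (C ∖ B)) ∪ C), so 4 ∉ ((Dᶜ ∖ A) ∪ C) ∖ ((D ∩ (C ∖ B)) ∪ C)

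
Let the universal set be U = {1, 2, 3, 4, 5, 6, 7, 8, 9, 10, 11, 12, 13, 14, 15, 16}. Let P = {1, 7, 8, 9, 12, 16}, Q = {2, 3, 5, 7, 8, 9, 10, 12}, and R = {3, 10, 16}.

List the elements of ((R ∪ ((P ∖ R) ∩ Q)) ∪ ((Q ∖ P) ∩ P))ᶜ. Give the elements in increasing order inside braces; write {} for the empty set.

P ∖ R = {1, 7, 8, 9, 12}
(P ∖ R) ∩ Q = {7, 8, 9, 12}
R ∪ ((P ∖ R) ∩ Q) = {3, 7, 8, 9, 10, 12, 16}
Q ∖ P = {2, 3, 5, 10}
(Q ∖ P) ∩ P = {}
(R ∪ ((P ∖ R) ∩ Q)) ∪ ((Q ∖ P) ∩ P) = {3, 7, 8, 9, 10, 12, 16}
((R ∪ ((P ∖ R) ∩ Q)) ∪ ((Q ∖ P) ∩ P))ᶜ = {1, 2, 4, 5, 6, 11, 13, 14, 15}

{1, 2, 4, 5, 6, 11, 13, 14, 15}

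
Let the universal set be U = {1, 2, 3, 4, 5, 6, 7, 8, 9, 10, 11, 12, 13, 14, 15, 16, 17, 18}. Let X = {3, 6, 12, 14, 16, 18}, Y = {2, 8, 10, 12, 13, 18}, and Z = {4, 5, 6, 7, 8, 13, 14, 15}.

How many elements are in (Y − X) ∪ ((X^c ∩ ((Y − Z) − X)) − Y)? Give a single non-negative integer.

4

Y − X = {2, 8, 10, 13}
X^c = {1, 2, 4, 5, 7, 8, 9, 10, 11, 13, 15, 17}
Y − Z = {2, 10, 12, 18}
(Y − Z) − X = {2, 10}
X^c ∩ ((Y − Z) − X) = {2, 10}
(X^c ∩ ((Y − Z) − X)) − Y = {}
(Y − X) ∪ ((X^c ∩ ((Y − Z) − X)) − Y) = {2, 8, 10, 13}
|(Y − X) ∪ ((X^c ∩ ((Y − Z) − X)) − Y)| = 4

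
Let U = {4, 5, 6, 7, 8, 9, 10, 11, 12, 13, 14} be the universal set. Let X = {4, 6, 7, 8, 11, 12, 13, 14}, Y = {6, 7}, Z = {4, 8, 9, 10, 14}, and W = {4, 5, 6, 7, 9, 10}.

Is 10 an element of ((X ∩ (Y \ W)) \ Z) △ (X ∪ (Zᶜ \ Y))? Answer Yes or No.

No

10 ∉ Y and 10 ∈ W, so 10 ∉ Y \ W
10 ∉ X and 10 ∉ (Y \ W), so 10 ∉ X ∩ (Y \ W)
10 ∉ (X ∩ (Y \ W)) and 10 ∈ Z, so 10 ∉ (X ∩ (Y \ W)) \ Z
10 ∈ Z, so 10 ∉ Zᶜ
10 ∉ Zᶜ and 10 ∉ Y, so 10 ∉ Zᶜ \ Y
10 ∉ X and 10 ∉ (Zᶜ \ Y), so 10 ∉ X ∪ (Zᶜ \ Y)
10 ∉ ((X ∩ (Y \ W)) \ Z) and 10 ∉ (X ∪ (Zᶜ \ Y)), so 10 ∉ ((X ∩ (Y \ W)) \ Z) △ (X ∪ (Zᶜ \ Y))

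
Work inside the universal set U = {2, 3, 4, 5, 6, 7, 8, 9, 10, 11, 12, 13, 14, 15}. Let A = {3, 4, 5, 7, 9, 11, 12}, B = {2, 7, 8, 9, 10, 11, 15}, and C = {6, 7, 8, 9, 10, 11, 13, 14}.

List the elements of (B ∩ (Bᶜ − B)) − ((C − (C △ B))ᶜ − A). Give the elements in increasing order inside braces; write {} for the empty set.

Bᶜ = {3, 4, 5, 6, 12, 13, 14}
Bᶜ − B = {3, 4, 5, 6, 12, 13, 14}
B ∩ (Bᶜ − B) = {}
C △ B = {2, 6, 13, 14, 15}
C − (C △ B) = {7, 8, 9, 10, 11}
(C − (C △ B))ᶜ = {2, 3, 4, 5, 6, 12, 13, 14, 15}
(C − (C △ B))ᶜ − A = {2, 6, 13, 14, 15}
(B ∩ (Bᶜ − B)) − ((C − (C △ B))ᶜ − A) = {}

{}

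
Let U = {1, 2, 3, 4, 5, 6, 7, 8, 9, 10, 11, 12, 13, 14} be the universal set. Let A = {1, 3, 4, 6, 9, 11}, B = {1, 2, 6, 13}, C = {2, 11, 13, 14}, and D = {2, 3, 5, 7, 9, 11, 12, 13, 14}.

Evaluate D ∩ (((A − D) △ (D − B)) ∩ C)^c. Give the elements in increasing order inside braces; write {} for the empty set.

A − D = {1, 4, 6}
D − B = {3, 5, 7, 9, 11, 12, 14}
(A − D) △ (D − B) = {1, 3, 4, 5, 6, 7, 9, 11, 12, 14}
((A − D) △ (D − B)) ∩ C = {11, 14}
(((A − D) △ (D − B)) ∩ C)^c = {1, 2, 3, 4, 5, 6, 7, 8, 9, 10, 12, 13}
D ∩ (((A − D) △ (D − B)) ∩ C)^c = {2, 3, 5, 7, 9, 12, 13}

{2, 3, 5, 7, 9, 12, 13}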